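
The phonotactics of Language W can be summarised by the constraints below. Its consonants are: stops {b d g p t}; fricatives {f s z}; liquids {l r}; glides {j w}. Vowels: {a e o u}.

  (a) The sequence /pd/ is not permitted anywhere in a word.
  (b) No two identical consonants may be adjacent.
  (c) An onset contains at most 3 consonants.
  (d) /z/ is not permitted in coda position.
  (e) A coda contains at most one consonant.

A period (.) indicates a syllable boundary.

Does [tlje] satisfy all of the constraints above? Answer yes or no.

yes

[tlje] — σ1 onset /tlj/ (3C), coda /∅/ ok → permitted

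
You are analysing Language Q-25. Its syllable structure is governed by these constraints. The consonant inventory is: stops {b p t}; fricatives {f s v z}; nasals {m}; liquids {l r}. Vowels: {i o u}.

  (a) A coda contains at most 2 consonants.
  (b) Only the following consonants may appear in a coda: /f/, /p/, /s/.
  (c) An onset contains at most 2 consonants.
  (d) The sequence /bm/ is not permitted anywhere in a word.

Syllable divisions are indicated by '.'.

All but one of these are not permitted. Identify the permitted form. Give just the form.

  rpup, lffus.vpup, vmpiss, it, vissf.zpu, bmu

rpup

rpup — σ1 onset /rp/ (2C), coda /p/ ok → permitted
lffus.vpup — violates constraint (c): syllable 1 onset /lff/ has 3 consonants (> 2) → not permitted
vmpiss — violates constraint (c): syllable 1 onset /vmp/ has 3 consonants (> 2) → not permitted
it — violates constraint (b): syllable 1 coda contains /t/, which is not a licensed coda consonant → not permitted
vissf.zpu — violates constraint (a): syllable 1 coda /ssf/ has 3 consonants (> 2) → not permitted
bmu — violates constraint (d): contains banned sequence /bm/ → not permitted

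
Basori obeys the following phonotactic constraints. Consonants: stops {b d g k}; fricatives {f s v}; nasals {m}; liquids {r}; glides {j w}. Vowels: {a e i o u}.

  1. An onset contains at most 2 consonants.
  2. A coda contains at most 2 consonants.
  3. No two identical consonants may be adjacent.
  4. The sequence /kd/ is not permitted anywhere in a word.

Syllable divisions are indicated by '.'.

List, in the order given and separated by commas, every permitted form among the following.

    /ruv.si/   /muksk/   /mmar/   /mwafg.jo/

/ruv.si/, /mwafg.jo/

/ruv.si/ — σ1 onset /r/, coda /v/ ok; σ2 onset /s/, coda /∅/ ok → permitted
/muksk/ — violates constraint 2: syllable 1 coda /ksk/ has 3 consonants (> 2) → not permitted
/mmar/ — violates constraint 3: adjacent identical consonants /mm/ → not permitted
/mwafg.jo/ — σ1 onset /mw/ (2C), coda /fg/ (2C) ok; σ2 onset /j/, coda /∅/ ok → permitted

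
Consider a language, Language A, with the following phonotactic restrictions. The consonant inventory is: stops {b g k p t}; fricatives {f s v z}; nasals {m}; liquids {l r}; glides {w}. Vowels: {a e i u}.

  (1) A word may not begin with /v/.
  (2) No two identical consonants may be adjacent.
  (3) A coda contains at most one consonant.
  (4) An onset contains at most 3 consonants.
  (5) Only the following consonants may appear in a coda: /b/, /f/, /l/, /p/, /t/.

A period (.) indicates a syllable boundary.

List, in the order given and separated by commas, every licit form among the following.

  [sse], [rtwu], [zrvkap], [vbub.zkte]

[rtwu]

[sse] — violates constraint 2: adjacent identical consonants /ss/ → illicit
[rtwu] — σ1 onset /rtw/ (3C), coda /∅/ ok → licit
[zrvkap] — violates constraint 4: syllable 1 onset /zrvk/ has 4 consonants (> 3) → illicit
[vbub.zkte] — violates constraint 1: word begins with /v/ → illicit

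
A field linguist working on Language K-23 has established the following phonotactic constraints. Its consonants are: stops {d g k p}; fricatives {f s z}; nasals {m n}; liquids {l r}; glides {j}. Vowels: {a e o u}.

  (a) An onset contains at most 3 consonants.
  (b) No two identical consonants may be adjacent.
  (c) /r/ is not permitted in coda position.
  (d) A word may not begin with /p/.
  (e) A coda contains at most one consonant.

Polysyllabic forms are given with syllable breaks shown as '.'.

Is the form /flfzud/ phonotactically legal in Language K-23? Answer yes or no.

/flfzud/ — violates constraint (a): syllable 1 onset /flfz/ has 4 consonants (> 3) → phonotactically illegal

no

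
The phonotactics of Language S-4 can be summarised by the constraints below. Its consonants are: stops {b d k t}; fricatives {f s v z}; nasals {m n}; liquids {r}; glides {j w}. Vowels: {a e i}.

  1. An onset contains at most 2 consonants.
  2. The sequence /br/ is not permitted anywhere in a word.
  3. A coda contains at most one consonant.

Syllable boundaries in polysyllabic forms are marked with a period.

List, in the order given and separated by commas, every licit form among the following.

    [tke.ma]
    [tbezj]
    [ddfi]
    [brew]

[tke.ma] — σ1 onset /tk/ (2C), coda /∅/ ok; σ2 onset /m/, coda /∅/ ok → licit
[tbezj] — violates constraint 3: syllable 1 coda /zj/ has 2 consonants (> 1) → illicit
[ddfi] — violates constraint 1: syllable 1 onset /ddf/ has 3 consonants (> 2) → illicit
[brew] — violates constraint 2: contains banned sequence /br/ → illicit

[tke.ma]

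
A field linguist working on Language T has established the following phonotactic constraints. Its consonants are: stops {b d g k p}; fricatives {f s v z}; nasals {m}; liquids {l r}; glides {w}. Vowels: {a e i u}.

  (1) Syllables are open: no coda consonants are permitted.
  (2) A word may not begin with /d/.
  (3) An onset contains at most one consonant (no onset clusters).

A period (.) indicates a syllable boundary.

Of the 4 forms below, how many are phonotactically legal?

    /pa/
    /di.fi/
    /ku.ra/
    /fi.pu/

/pa/ — σ1 onset /p/, coda /∅/ ok → phonotactically legal
/di.fi/ — violates constraint 2: word begins with /d/ → phonotactically illegal
/ku.ra/ — σ1 onset /k/, coda /∅/ ok; σ2 onset /r/, coda /∅/ ok → phonotactically legal
/fi.pu/ — σ1 onset /f/, coda /∅/ ok; σ2 onset /p/, coda /∅/ ok → phonotactically legal
Phonotactically legal: /pa/, /ku.ra/, /fi.pu/ → 3.

3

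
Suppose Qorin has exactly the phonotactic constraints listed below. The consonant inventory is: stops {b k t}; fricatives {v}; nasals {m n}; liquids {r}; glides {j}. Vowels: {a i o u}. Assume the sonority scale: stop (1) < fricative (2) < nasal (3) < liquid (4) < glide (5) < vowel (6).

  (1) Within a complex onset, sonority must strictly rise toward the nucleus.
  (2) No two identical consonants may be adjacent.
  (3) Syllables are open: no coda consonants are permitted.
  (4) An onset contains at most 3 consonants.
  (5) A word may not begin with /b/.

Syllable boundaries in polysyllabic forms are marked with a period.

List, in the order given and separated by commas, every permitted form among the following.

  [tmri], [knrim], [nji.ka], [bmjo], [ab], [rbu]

[tmri], [nji.ka]

[tmri] — σ1 onset /tmr/ (1→3→4 rises), coda /∅/ ok → permitted
[knrim] — violates constraint 3: syllable 1 coda /m/ has 1 consonant (> 0) → not permitted
[nji.ka] — σ1 onset /nj/ (3→5 rises), coda /∅/ ok; σ2 onset /k/, coda /∅/ ok → permitted
[bmjo] — violates constraint 5: word begins with /b/ → not permitted
[ab] — violates constraint 3: syllable 1 coda /b/ has 1 consonant (> 0) → not permitted
[rbu] — violates constraint 1: syllable 1 onset /rb/: /r/ (liquid, 4) → /b/ (stop, 1) does not rise → not permitted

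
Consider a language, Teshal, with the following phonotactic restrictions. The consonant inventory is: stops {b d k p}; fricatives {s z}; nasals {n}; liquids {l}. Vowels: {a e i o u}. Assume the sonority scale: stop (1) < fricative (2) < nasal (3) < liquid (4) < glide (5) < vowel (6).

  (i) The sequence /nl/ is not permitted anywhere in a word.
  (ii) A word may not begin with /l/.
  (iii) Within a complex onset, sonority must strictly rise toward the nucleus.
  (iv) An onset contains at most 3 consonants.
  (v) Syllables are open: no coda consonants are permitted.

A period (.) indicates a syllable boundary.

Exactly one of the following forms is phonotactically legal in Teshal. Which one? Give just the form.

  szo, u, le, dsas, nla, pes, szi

u

szo — violates constraint (iii): syllable 1 onset /sz/: /s/ (fricative, 2) → /z/ (fricative, 2) does not rise → phonotactically illegal
u — σ1 onset /∅/, coda /∅/ ok → phonotactically legal
le — violates constraint (ii): word begins with /l/ → phonotactically illegal
dsas — violates constraint (v): syllable 1 coda /s/ has 1 consonant (> 0) → phonotactically illegal
nla — violates constraint (i): contains banned sequence /nl/ → phonotactically illegal
pes — violates constraint (v): syllable 1 coda /s/ has 1 consonant (> 0) → phonotactically illegal
szi — violates constraint (iii): syllable 1 onset /sz/: /s/ (fricative, 2) → /z/ (fricative, 2) does not rise → phonotactically illegal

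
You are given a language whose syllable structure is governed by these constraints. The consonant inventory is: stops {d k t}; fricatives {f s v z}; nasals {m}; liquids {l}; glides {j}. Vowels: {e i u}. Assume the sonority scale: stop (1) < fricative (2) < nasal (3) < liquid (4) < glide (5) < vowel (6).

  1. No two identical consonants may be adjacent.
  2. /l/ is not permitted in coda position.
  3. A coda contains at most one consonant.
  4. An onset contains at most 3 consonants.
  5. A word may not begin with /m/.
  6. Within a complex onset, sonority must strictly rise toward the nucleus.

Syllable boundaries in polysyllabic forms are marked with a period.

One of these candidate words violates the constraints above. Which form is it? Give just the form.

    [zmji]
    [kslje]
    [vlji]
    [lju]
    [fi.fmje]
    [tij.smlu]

[kslje]

[zmji] — σ1 onset /zmj/ (2→3→5 rises), coda /∅/ ok → phonotactically legal
[kslje] — violates constraint 4: syllable 1 onset /kslj/ has 4 consonants (> 3) → phonotactically illegal
[vlji] — σ1 onset /vlj/ (2→4→5 rises), coda /∅/ ok → phonotactically legal
[lju] — σ1 onset /lj/ (4→5 rises), coda /∅/ ok → phonotactically legal
[fi.fmje] — σ1 onset /f/, coda /∅/ ok; σ2 onset /fmj/ (2→3→5 rises), coda /∅/ ok → phonotactically legal
[tij.smlu] — σ1 onset /t/, coda /j/ ok; σ2 onset /sml/ (2→3→4 rises), coda /∅/ ok → phonotactically legal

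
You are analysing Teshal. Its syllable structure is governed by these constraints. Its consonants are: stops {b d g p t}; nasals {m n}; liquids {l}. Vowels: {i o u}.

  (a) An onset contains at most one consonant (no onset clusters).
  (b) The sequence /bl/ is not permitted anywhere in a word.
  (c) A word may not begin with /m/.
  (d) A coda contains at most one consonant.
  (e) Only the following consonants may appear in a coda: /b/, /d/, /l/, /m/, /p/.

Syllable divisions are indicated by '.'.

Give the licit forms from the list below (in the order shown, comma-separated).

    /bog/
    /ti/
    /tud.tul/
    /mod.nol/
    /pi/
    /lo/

/ti/, /tud.tul/, /pi/, /lo/

/bog/ — violates constraint (e): syllable 1 coda contains /g/, which is not a licensed coda consonant → illicit
/ti/ — σ1 onset /t/, coda /∅/ ok → licit
/tud.tul/ — σ1 onset /t/, coda /d/ ok; σ2 onset /t/, coda /l/ ok → licit
/mod.nol/ — violates constraint (c): word begins with /m/ → illicit
/pi/ — σ1 onset /p/, coda /∅/ ok → licit
/lo/ — σ1 onset /l/, coda /∅/ ok → licit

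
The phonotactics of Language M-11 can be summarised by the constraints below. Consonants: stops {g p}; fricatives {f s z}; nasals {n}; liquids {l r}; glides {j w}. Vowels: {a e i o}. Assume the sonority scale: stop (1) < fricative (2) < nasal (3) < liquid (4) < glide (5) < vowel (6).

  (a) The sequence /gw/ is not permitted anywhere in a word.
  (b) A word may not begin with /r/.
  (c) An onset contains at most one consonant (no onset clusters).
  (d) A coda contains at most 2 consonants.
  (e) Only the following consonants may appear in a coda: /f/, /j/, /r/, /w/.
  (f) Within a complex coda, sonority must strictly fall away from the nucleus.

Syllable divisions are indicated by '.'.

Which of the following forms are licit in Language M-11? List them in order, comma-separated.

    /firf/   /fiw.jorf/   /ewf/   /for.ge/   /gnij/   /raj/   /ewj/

/firf/ — σ1 onset /f/, coda /rf/ (4→2 falls) ok → licit
/fiw.jorf/ — σ1 onset /f/, coda /w/ ok; σ2 onset /j/, coda /rf/ (4→2 falls) ok → licit
/ewf/ — σ1 onset /∅/, coda /wf/ (5→2 falls) ok → licit
/for.ge/ — σ1 onset /f/, coda /r/ ok; σ2 onset /g/, coda /∅/ ok → licit
/gnij/ — violates constraint (c): syllable 1 onset /gn/ has 2 consonants (> 1) → illicit
/raj/ — violates constraint (b): word begins with /r/ → illicit
/ewj/ — violates constraint (f): syllable 1 coda /wj/: /w/ (glide, 5) → /j/ (glide, 5) does not fall → illicit

/firf/, /fiw.jorf/, /ewf/, /for.ge/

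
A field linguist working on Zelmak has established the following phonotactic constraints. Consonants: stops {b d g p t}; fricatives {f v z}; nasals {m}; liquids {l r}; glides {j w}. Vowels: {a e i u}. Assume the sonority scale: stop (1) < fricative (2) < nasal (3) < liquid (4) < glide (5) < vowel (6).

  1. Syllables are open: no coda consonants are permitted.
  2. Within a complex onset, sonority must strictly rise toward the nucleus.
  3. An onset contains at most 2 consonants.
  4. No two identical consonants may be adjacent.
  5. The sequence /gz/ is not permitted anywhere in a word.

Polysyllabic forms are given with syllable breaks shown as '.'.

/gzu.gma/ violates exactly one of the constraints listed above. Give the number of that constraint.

/gzu.gma/: contains banned sequence /gz/.
This is a violation of constraint 5: "The sequence /gz/ is not permitted anywhere in a word."
The remaining constraints (1, 2, 3, 4) are satisfied.

5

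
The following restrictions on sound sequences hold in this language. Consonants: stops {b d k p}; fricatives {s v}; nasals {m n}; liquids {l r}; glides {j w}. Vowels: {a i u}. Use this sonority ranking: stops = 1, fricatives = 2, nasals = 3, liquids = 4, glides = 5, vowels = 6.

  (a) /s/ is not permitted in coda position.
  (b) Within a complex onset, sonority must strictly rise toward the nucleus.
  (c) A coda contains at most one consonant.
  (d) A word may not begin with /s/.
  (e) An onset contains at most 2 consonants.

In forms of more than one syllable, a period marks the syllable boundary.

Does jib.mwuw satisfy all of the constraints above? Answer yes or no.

jib.mwuw — σ1 onset /j/, coda /b/ ok; σ2 onset /mw/ (3→5 rises), coda /w/ ok → phonotactically legal

yes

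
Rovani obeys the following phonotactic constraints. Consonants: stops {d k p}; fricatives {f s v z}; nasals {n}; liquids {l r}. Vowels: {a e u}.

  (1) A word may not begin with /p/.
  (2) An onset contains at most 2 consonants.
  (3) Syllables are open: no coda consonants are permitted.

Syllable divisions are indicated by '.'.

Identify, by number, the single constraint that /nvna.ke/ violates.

/nvna.ke/: syllable 1 onset /nvn/ has 3 consonants (> 2).
This is a violation of constraint 2: "An onset contains at most 2 consonants."
The remaining constraints (1, 3) are satisfied.

2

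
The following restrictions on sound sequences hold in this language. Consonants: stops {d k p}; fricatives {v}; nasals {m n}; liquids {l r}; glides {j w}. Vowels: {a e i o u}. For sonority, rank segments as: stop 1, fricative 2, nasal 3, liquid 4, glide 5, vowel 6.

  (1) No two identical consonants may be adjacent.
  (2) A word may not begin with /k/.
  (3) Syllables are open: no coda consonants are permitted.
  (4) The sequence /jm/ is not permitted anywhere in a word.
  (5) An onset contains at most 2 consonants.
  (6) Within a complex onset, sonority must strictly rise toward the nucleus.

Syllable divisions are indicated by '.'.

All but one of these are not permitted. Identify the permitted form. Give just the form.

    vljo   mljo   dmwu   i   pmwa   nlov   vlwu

vljo — violates constraint 5: syllable 1 onset /vlj/ has 3 consonants (> 2) → not permitted
mljo — violates constraint 5: syllable 1 onset /mlj/ has 3 consonants (> 2) → not permitted
dmwu — violates constraint 5: syllable 1 onset /dmw/ has 3 consonants (> 2) → not permitted
i — σ1 onset /∅/, coda /∅/ ok → permitted
pmwa — violates constraint 5: syllable 1 onset /pmw/ has 3 consonants (> 2) → not permitted
nlov — violates constraint 3: syllable 1 coda /v/ has 1 consonant (> 0) → not permitted
vlwu — violates constraint 5: syllable 1 onset /vlw/ has 3 consonants (> 2) → not permitted

i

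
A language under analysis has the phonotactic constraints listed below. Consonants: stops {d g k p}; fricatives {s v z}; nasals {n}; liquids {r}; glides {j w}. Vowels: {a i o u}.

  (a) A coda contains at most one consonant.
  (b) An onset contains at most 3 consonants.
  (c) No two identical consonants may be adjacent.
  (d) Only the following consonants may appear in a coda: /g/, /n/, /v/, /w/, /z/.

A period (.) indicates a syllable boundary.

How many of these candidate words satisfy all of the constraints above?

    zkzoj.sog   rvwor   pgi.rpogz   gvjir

0

zkzoj.sog — violates constraint (d): syllable 1 coda contains /j/, which is not a licensed coda consonant → ill-formed
rvwor — violates constraint (d): syllable 1 coda contains /r/, which is not a licensed coda consonant → ill-formed
pgi.rpogz — violates constraint (a): syllable 2 coda /gz/ has 2 consonants (> 1) → ill-formed
gvjir — violates constraint (d): syllable 1 coda contains /r/, which is not a licensed coda consonant → ill-formed
No form is well-formed → 0.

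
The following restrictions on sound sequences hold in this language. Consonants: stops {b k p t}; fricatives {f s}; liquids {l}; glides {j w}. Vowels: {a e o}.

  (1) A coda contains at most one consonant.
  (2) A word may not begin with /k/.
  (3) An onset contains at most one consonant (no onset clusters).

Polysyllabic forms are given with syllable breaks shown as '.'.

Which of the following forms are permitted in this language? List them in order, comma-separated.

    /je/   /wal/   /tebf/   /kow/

/je/ — σ1 onset /j/, coda /∅/ ok → permitted
/wal/ — σ1 onset /w/, coda /l/ ok → permitted
/tebf/ — violates constraint 1: syllable 1 coda /bf/ has 2 consonants (> 1) → not permitted
/kow/ — violates constraint 2: word begins with /k/ → not permitted

/je/, /wal/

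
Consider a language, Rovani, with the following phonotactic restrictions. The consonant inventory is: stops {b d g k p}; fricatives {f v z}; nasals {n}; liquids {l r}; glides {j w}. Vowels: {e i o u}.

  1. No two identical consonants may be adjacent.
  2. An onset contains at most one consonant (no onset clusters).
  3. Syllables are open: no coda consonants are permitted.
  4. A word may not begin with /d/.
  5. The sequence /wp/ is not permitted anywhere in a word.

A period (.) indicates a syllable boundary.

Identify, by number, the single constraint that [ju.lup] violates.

3

[ju.lup]: syllable 2 coda /p/ has 1 consonant (> 0).
This is a violation of constraint 3: "Syllables are open: no coda consonants are permitted."
The remaining constraints (1, 2, 4, 5) are satisfied.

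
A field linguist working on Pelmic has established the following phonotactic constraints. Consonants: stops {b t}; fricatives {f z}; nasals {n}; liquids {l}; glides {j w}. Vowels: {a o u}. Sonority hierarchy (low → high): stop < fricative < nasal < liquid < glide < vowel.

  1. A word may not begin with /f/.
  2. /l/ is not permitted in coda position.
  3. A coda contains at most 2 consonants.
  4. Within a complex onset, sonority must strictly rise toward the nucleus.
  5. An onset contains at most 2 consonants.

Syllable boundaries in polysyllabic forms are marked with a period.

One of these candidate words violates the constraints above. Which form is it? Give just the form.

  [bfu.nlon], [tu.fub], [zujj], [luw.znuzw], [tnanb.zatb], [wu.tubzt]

[bfu.nlon] — σ1 onset /bf/ (1→2 rises), coda /∅/ ok; σ2 onset /nl/ (3→4 rises), coda /n/ ok → licit
[tu.fub] — σ1 onset /t/, coda /∅/ ok; σ2 onset /f/, coda /b/ ok → licit
[zujj] — σ1 onset /z/, coda /jj/ (2C) ok → licit
[luw.znuzw] — σ1 onset /l/, coda /w/ ok; σ2 onset /zn/ (2→3 rises), coda /zw/ (2C) ok → licit
[tnanb.zatb] — σ1 onset /tn/ (1→3 rises), coda /nb/ (2C) ok; σ2 onset /z/, coda /tb/ (2C) ok → licit
[wu.tubzt] — violates constraint 3: syllable 2 coda /bzt/ has 3 consonants (> 2) → illicit

[wu.tubzt]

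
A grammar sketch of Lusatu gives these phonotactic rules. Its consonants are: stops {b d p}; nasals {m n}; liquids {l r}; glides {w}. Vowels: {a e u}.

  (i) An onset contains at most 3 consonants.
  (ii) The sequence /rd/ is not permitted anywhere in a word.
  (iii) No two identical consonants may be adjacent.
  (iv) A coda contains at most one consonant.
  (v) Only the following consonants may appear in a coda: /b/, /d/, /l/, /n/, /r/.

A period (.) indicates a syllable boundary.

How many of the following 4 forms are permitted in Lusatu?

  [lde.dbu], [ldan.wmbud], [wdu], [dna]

4

[lde.dbu] — σ1 onset /ld/ (2C), coda /∅/ ok; σ2 onset /db/ (2C), coda /∅/ ok → permitted
[ldan.wmbud] — σ1 onset /ld/ (2C), coda /n/ ok; σ2 onset /wmb/ (3C), coda /d/ ok → permitted
[wdu] — σ1 onset /wd/ (2C), coda /∅/ ok → permitted
[dna] — σ1 onset /dn/ (2C), coda /∅/ ok → permitted
Permitted: [lde.dbu], [ldan.wmbud], [wdu], [dna] → 4.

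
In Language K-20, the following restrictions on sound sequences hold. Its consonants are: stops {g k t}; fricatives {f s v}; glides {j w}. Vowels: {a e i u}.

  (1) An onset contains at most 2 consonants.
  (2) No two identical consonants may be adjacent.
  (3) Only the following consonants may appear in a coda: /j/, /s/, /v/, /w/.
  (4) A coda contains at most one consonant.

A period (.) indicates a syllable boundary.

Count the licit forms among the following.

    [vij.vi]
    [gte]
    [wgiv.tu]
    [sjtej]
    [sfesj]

3

[vij.vi] — σ1 onset /v/, coda /j/ ok; σ2 onset /v/, coda /∅/ ok → licit
[gte] — σ1 onset /gt/ (2C), coda /∅/ ok → licit
[wgiv.tu] — σ1 onset /wg/ (2C), coda /v/ ok; σ2 onset /t/, coda /∅/ ok → licit
[sjtej] — violates constraint 1: syllable 1 onset /sjt/ has 3 consonants (> 2) → illicit
[sfesj] — violates constraint 4: syllable 1 coda /sj/ has 2 consonants (> 1) → illicit
Licit: [vij.vi], [gte], [wgiv.tu] → 3.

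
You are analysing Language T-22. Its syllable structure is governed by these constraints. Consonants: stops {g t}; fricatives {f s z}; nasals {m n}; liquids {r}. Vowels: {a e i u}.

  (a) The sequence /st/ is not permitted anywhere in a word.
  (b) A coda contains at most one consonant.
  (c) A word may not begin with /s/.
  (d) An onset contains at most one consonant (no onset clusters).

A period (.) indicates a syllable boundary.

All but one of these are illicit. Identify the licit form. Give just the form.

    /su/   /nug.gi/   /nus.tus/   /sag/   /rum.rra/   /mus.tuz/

/su/ — violates constraint (c): word begins with /s/ → illicit
/nug.gi/ — σ1 onset /n/, coda /g/ ok; σ2 onset /g/, coda /∅/ ok → licit
/nus.tus/ — violates constraint (a): contains banned sequence /st/ → illicit
/sag/ — violates constraint (c): word begins with /s/ → illicit
/rum.rra/ — violates constraint (d): syllable 2 onset /rr/ has 2 consonants (> 1) → illicit
/mus.tuz/ — violates constraint (a): contains banned sequence /st/ → illicit

/nug.gi/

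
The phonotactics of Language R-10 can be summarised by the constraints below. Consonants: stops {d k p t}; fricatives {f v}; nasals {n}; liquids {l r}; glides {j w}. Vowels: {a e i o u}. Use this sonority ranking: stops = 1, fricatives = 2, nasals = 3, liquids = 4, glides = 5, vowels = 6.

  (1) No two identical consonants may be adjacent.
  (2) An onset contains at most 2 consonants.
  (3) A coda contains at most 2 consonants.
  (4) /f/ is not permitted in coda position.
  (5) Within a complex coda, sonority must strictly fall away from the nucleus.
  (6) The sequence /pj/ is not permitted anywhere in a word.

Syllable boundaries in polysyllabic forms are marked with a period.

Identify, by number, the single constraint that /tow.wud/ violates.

/tow.wud/: adjacent identical consonants /ww/.
This is a violation of constraint 1: "No two identical consonants may be adjacent."
The remaining constraints (2, 3, 4, 5, 6) are satisfied.

1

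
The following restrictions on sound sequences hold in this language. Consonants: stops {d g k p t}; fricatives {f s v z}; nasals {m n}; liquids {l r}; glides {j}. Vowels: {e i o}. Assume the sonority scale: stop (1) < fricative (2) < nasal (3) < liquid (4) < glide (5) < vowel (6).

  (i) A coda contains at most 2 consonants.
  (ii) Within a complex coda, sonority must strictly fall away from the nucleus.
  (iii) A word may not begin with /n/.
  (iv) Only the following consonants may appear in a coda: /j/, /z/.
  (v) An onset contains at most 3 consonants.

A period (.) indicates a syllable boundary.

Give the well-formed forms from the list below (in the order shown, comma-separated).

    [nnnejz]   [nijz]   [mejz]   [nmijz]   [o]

[nnnejz] — violates constraint (iii): word begins with /n/ → ill-formed
[nijz] — violates constraint (iii): word begins with /n/ → ill-formed
[mejz] — σ1 onset /m/, coda /jz/ (5→2 falls) ok → well-formed
[nmijz] — violates constraint (iii): word begins with /n/ → ill-formed
[o] — σ1 onset /∅/, coda /∅/ ok → well-formed

[mejz], [o]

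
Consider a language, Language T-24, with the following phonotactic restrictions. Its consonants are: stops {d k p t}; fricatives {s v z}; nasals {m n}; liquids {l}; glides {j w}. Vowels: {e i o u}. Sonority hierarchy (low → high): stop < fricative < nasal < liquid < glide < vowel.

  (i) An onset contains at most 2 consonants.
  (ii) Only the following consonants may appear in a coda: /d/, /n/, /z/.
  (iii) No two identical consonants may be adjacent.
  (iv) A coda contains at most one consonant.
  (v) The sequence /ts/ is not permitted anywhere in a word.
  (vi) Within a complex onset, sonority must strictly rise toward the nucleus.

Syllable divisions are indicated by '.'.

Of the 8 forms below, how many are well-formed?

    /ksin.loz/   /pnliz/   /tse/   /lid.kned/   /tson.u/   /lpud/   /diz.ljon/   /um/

/ksin.loz/ — σ1 onset /ks/ (1→2 rises), coda /n/ ok; σ2 onset /l/, coda /z/ ok → well-formed
/pnliz/ — violates constraint (i): syllable 1 onset /pnl/ has 3 consonants (> 2) → ill-formed
/tse/ — violates constraint (v): contains banned sequence /ts/ → ill-formed
/lid.kned/ — σ1 onset /l/, coda /d/ ok; σ2 onset /kn/ (1→3 rises), coda /d/ ok → well-formed
/tson.u/ — violates constraint (v): contains banned sequence /ts/ → ill-formed
/lpud/ — violates constraint (vi): syllable 1 onset /lp/: /l/ (liquid, 4) → /p/ (stop, 1) does not rise → ill-formed
/diz.ljon/ — σ1 onset /d/, coda /z/ ok; σ2 onset /lj/ (4→5 rises), coda /n/ ok → well-formed
/um/ — violates constraint (ii): syllable 1 coda contains /m/, which is not a licensed coda consonant → ill-formed
Well-formed: /ksin.loz/, /lid.kned/, /diz.ljon/ → 3.

3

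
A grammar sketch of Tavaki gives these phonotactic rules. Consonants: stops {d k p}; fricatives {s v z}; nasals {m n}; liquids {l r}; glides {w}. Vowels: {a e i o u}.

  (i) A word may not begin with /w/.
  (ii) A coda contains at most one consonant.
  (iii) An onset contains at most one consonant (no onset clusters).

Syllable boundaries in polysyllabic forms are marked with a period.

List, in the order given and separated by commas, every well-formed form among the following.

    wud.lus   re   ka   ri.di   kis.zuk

re, ka, ri.di, kis.zuk

wud.lus — violates constraint (i): word begins with /w/ → ill-formed
re — σ1 onset /r/, coda /∅/ ok → well-formed
ka — σ1 onset /k/, coda /∅/ ok → well-formed
ri.di — σ1 onset /r/, coda /∅/ ok; σ2 onset /d/, coda /∅/ ok → well-formed
kis.zuk — σ1 onset /k/, coda /s/ ok; σ2 onset /z/, coda /k/ ok → well-formed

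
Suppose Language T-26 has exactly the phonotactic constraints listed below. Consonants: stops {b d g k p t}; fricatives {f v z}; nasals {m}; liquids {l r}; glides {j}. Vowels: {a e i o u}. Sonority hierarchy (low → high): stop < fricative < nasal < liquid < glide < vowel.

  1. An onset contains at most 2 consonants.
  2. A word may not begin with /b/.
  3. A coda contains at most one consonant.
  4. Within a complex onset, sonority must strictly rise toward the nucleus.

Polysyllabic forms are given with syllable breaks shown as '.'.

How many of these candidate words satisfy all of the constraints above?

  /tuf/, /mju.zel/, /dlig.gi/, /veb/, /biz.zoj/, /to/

/tuf/ — σ1 onset /t/, coda /f/ ok → well-formed
/mju.zel/ — σ1 onset /mj/ (3→5 rises), coda /∅/ ok; σ2 onset /z/, coda /l/ ok → well-formed
/dlig.gi/ — σ1 onset /dl/ (1→4 rises), coda /g/ ok; σ2 onset /g/, coda /∅/ ok → well-formed
/veb/ — σ1 onset /v/, coda /b/ ok → well-formed
/biz.zoj/ — violates constraint 2: word begins with /b/ → ill-formed
/to/ — σ1 onset /t/, coda /∅/ ok → well-formed
Well-formed: /tuf/, /mju.zel/, /dlig.gi/, /veb/, /to/ → 5.

5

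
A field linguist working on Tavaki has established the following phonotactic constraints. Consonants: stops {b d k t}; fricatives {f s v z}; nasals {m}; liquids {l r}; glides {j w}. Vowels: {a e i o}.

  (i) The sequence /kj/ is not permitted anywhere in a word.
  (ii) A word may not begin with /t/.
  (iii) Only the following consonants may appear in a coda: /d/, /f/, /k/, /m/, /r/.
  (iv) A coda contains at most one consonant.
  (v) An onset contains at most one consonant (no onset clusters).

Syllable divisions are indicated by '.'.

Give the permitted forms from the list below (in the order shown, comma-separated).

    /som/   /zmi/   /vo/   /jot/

/som/, /vo/

/som/ — σ1 onset /s/, coda /m/ ok → permitted
/zmi/ — violates constraint (v): syllable 1 onset /zm/ has 2 consonants (> 1) → not permitted
/vo/ — σ1 onset /v/, coda /∅/ ok → permitted
/jot/ — violates constraint (iii): syllable 1 coda contains /t/, which is not a licensed coda consonant → not permitted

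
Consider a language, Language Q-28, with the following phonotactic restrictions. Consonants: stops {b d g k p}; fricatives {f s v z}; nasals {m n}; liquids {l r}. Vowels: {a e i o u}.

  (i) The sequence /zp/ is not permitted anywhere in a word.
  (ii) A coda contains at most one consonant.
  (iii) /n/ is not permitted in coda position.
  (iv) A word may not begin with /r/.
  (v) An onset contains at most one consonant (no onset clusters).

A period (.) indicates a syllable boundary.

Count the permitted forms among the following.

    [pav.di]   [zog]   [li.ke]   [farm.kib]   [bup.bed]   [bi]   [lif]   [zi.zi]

7

[pav.di] — σ1 onset /p/, coda /v/ ok; σ2 onset /d/, coda /∅/ ok → permitted
[zog] — σ1 onset /z/, coda /g/ ok → permitted
[li.ke] — σ1 onset /l/, coda /∅/ ok; σ2 onset /k/, coda /∅/ ok → permitted
[farm.kib] — violates constraint (ii): syllable 1 coda /rm/ has 2 consonants (> 1) → not permitted
[bup.bed] — σ1 onset /b/, coda /p/ ok; σ2 onset /b/, coda /d/ ok → permitted
[bi] — σ1 onset /b/, coda /∅/ ok → permitted
[lif] — σ1 onset /l/, coda /f/ ok → permitted
[zi.zi] — σ1 onset /z/, coda /∅/ ok; σ2 onset /z/, coda /∅/ ok → permitted
Permitted: [pav.di], [zog], [li.ke], [bup.bed], [bi], [lif], [zi.zi] → 7.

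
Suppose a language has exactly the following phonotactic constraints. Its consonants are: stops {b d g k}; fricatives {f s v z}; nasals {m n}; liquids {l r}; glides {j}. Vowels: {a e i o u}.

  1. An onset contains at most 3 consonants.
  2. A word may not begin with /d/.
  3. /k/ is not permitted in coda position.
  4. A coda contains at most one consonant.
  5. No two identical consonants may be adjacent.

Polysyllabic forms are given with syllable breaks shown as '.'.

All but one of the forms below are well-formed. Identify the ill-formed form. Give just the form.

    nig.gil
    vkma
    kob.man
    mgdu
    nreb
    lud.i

nig.gil — violates constraint 5: adjacent identical consonants /gg/ → ill-formed
vkma — σ1 onset /vkm/ (3C), coda /∅/ ok → well-formed
kob.man — σ1 onset /k/, coda /b/ ok; σ2 onset /m/, coda /n/ ok → well-formed
mgdu — σ1 onset /mgd/ (3C), coda /∅/ ok → well-formed
nreb — σ1 onset /nr/ (2C), coda /b/ ok → well-formed
lud.i — σ1 onset /l/, coda /d/ ok; σ2 onset /∅/, coda /∅/ ok → well-formed

nig.gil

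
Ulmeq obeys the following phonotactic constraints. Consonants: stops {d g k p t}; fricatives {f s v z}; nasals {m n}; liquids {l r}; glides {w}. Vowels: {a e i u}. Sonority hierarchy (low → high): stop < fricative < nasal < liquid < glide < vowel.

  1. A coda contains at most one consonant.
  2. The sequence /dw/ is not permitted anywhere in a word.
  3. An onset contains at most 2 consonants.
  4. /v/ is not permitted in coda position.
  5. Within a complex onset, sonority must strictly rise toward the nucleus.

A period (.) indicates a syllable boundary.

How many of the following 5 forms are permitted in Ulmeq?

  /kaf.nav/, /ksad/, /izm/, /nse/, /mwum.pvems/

1

/kaf.nav/ — violates constraint 4: syllable 2 coda contains /v/ → not permitted
/ksad/ — σ1 onset /ks/ (1→2 rises), coda /d/ ok → permitted
/izm/ — violates constraint 1: syllable 1 coda /zm/ has 2 consonants (> 1) → not permitted
/nse/ — violates constraint 5: syllable 1 onset /ns/: /n/ (nasal, 3) → /s/ (fricative, 2) does not rise → not permitted
/mwum.pvems/ — violates constraint 1: syllable 2 coda /ms/ has 2 consonants (> 1) → not permitted
Permitted: /ksad/ → 1.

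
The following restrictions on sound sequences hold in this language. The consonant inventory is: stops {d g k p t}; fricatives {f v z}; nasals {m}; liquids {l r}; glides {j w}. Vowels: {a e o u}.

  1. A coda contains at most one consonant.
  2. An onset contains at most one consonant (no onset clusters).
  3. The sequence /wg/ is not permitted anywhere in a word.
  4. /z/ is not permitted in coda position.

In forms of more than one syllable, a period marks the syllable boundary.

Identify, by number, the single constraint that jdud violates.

jdud: syllable 1 onset /jd/ has 2 consonants (> 1).
This is a violation of constraint 2: "An onset contains at most one consonant (no onset clusters)."
The remaining constraints (1, 3, 4) are satisfied.

2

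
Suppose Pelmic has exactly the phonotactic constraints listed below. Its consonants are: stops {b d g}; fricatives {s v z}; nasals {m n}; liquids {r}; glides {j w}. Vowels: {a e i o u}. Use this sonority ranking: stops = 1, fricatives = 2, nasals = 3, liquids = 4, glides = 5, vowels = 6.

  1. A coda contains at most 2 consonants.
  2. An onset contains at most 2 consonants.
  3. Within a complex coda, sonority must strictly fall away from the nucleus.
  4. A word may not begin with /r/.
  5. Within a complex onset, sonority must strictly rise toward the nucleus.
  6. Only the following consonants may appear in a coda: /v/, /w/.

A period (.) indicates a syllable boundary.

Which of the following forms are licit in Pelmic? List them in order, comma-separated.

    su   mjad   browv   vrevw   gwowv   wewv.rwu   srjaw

su, browv, gwowv, wewv.rwu

su — σ1 onset /s/, coda /∅/ ok → licit
mjad — violates constraint 6: syllable 1 coda contains /d/, which is not a licensed coda consonant → illicit
browv — σ1 onset /br/ (1→4 rises), coda /wv/ (5→2 falls) ok → licit
vrevw — violates constraint 3: syllable 1 coda /vw/: /v/ (fricative, 2) → /w/ (glide, 5) does not fall → illicit
gwowv — σ1 onset /gw/ (1→5 rises), coda /wv/ (5→2 falls) ok → licit
wewv.rwu — σ1 onset /w/, coda /wv/ (5→2 falls) ok; σ2 onset /rw/ (4→5 rises), coda /∅/ ok → licit
srjaw — violates constraint 2: syllable 1 onset /srj/ has 3 consonants (> 2) → illicit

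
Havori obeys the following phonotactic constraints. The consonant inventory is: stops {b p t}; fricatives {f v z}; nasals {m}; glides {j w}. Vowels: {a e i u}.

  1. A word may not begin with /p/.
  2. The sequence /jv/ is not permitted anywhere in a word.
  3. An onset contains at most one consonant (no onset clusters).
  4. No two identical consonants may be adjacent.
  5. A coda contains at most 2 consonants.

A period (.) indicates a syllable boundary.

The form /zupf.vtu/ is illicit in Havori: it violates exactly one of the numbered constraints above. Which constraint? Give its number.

/zupf.vtu/: syllable 2 onset /vt/ has 2 consonants (> 1).
This is a violation of constraint 3: "An onset contains at most one consonant (no onset clusters)."
The remaining constraints (1, 2, 4, 5) are satisfied.

3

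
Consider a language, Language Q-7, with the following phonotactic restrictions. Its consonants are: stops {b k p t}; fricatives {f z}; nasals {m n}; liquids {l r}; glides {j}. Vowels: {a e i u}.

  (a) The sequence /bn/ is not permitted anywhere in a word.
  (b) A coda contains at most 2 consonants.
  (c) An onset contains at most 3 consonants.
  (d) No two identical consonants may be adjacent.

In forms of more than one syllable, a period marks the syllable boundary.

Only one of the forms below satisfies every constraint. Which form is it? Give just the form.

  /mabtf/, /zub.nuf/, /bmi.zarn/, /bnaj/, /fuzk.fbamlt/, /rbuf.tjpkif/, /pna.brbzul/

/mabtf/ — violates constraint (b): syllable 1 coda /btf/ has 3 consonants (> 2) → illicit
/zub.nuf/ — violates constraint (a): contains banned sequence /bn/ → illicit
/bmi.zarn/ — σ1 onset /bm/ (2C), coda /∅/ ok; σ2 onset /z/, coda /rn/ (2C) ok → licit
/bnaj/ — violates constraint (a): contains banned sequence /bn/ → illicit
/fuzk.fbamlt/ — violates constraint (b): syllable 2 coda /mlt/ has 3 consonants (> 2) → illicit
/rbuf.tjpkif/ — violates constraint (c): syllable 2 onset /tjpk/ has 4 consonants (> 3) → illicit
/pna.brbzul/ — violates constraint (c): syllable 2 onset /brbz/ has 4 consonants (> 3) → illicit

/bmi.zarn/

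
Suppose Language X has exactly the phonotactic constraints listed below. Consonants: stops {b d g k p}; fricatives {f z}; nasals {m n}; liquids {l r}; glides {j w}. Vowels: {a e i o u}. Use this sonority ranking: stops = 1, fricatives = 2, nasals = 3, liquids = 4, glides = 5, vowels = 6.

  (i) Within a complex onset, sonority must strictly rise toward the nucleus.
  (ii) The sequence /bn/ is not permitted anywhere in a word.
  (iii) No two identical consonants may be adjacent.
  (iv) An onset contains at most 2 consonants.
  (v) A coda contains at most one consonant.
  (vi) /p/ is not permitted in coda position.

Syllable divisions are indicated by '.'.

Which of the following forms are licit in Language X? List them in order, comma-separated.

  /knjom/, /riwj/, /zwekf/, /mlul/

/knjom/ — violates constraint (iv): syllable 1 onset /knj/ has 3 consonants (> 2) → illicit
/riwj/ — violates constraint (v): syllable 1 coda /wj/ has 2 consonants (> 1) → illicit
/zwekf/ — violates constraint (v): syllable 1 coda /kf/ has 2 consonants (> 1) → illicit
/mlul/ — σ1 onset /ml/ (3→4 rises), coda /l/ ok → licit

/mlul/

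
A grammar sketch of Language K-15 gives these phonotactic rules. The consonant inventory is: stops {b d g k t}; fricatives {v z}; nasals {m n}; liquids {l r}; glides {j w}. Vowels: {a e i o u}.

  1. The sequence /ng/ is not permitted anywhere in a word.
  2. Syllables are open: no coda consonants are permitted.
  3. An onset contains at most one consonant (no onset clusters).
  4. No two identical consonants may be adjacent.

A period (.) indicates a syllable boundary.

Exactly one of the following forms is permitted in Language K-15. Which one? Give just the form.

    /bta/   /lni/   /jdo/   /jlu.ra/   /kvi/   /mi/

/mi/

/bta/ — violates constraint 3: syllable 1 onset /bt/ has 2 consonants (> 1) → not permitted
/lni/ — violates constraint 3: syllable 1 onset /ln/ has 2 consonants (> 1) → not permitted
/jdo/ — violates constraint 3: syllable 1 onset /jd/ has 2 consonants (> 1) → not permitted
/jlu.ra/ — violates constraint 3: syllable 1 onset /jl/ has 2 consonants (> 1) → not permitted
/kvi/ — violates constraint 3: syllable 1 onset /kv/ has 2 consonants (> 1) → not permitted
/mi/ — σ1 onset /m/, coda /∅/ ok → permitted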